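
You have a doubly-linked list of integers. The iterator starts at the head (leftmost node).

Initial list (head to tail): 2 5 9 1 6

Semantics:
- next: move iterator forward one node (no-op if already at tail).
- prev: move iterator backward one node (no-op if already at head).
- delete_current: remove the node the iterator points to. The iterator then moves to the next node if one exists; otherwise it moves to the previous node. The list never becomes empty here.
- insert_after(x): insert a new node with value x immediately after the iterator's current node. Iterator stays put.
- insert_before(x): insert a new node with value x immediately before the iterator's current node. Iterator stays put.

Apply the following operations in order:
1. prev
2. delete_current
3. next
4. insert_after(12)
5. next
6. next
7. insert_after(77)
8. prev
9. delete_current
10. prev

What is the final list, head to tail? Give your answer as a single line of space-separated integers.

After 1 (prev): list=[2, 5, 9, 1, 6] cursor@2
After 2 (delete_current): list=[5, 9, 1, 6] cursor@5
After 3 (next): list=[5, 9, 1, 6] cursor@9
After 4 (insert_after(12)): list=[5, 9, 12, 1, 6] cursor@9
After 5 (next): list=[5, 9, 12, 1, 6] cursor@12
After 6 (next): list=[5, 9, 12, 1, 6] cursor@1
After 7 (insert_after(77)): list=[5, 9, 12, 1, 77, 6] cursor@1
After 8 (prev): list=[5, 9, 12, 1, 77, 6] cursor@12
After 9 (delete_current): list=[5, 9, 1, 77, 6] cursor@1
After 10 (prev): list=[5, 9, 1, 77, 6] cursor@9

Answer: 5 9 1 77 6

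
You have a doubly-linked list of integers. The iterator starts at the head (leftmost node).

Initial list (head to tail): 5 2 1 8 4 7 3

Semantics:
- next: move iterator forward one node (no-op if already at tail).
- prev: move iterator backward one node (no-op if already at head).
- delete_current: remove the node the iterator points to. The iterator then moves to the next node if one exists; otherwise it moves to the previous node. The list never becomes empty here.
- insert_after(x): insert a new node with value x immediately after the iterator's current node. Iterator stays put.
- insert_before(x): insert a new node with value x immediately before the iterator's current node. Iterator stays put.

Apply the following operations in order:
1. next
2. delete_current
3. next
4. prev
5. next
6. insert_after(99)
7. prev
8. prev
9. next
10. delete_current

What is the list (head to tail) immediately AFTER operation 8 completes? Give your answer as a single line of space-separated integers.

After 1 (next): list=[5, 2, 1, 8, 4, 7, 3] cursor@2
After 2 (delete_current): list=[5, 1, 8, 4, 7, 3] cursor@1
After 3 (next): list=[5, 1, 8, 4, 7, 3] cursor@8
After 4 (prev): list=[5, 1, 8, 4, 7, 3] cursor@1
After 5 (next): list=[5, 1, 8, 4, 7, 3] cursor@8
After 6 (insert_after(99)): list=[5, 1, 8, 99, 4, 7, 3] cursor@8
After 7 (prev): list=[5, 1, 8, 99, 4, 7, 3] cursor@1
After 8 (prev): list=[5, 1, 8, 99, 4, 7, 3] cursor@5

Answer: 5 1 8 99 4 7 3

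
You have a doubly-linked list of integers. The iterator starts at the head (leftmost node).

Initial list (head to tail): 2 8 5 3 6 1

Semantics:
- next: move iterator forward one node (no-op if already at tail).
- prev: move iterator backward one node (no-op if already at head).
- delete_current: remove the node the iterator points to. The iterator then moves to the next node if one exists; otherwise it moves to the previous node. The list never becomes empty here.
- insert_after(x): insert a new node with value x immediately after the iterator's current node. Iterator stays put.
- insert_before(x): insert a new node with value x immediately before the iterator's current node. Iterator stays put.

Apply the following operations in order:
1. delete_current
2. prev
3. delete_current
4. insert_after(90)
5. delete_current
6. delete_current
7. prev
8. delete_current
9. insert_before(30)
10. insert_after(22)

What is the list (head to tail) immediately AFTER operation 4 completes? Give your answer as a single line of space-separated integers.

Answer: 5 90 3 6 1

Derivation:
After 1 (delete_current): list=[8, 5, 3, 6, 1] cursor@8
After 2 (prev): list=[8, 5, 3, 6, 1] cursor@8
After 3 (delete_current): list=[5, 3, 6, 1] cursor@5
After 4 (insert_after(90)): list=[5, 90, 3, 6, 1] cursor@5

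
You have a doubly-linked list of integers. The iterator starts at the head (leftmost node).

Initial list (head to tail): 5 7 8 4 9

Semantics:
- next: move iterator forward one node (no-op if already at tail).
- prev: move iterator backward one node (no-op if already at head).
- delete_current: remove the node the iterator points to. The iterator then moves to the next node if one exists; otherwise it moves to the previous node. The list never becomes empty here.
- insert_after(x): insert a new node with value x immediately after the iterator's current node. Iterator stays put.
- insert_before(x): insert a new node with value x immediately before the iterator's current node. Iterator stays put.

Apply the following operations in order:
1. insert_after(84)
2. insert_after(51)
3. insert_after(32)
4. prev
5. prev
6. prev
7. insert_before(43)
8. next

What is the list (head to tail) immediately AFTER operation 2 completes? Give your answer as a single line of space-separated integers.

After 1 (insert_after(84)): list=[5, 84, 7, 8, 4, 9] cursor@5
After 2 (insert_after(51)): list=[5, 51, 84, 7, 8, 4, 9] cursor@5

Answer: 5 51 84 7 8 4 9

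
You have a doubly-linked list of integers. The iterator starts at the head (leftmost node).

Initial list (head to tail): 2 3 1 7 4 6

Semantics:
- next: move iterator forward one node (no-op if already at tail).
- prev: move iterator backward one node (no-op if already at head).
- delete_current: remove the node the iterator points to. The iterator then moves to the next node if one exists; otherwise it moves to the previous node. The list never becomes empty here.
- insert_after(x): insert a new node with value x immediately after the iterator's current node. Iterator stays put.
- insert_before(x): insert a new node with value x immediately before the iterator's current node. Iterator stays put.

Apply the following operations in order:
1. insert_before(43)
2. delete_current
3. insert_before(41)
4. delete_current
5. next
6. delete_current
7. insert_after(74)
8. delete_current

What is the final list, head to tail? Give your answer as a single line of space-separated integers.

After 1 (insert_before(43)): list=[43, 2, 3, 1, 7, 4, 6] cursor@2
After 2 (delete_current): list=[43, 3, 1, 7, 4, 6] cursor@3
After 3 (insert_before(41)): list=[43, 41, 3, 1, 7, 4, 6] cursor@3
After 4 (delete_current): list=[43, 41, 1, 7, 4, 6] cursor@1
After 5 (next): list=[43, 41, 1, 7, 4, 6] cursor@7
After 6 (delete_current): list=[43, 41, 1, 4, 6] cursor@4
After 7 (insert_after(74)): list=[43, 41, 1, 4, 74, 6] cursor@4
After 8 (delete_current): list=[43, 41, 1, 74, 6] cursor@74

Answer: 43 41 1 74 6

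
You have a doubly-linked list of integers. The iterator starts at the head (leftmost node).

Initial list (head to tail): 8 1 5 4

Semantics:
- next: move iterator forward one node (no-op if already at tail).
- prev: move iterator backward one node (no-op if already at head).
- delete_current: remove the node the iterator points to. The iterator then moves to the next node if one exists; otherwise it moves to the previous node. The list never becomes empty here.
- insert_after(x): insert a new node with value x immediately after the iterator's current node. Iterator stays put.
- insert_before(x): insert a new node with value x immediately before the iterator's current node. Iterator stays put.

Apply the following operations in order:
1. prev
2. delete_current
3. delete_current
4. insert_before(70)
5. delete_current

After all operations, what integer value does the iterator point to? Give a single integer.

Answer: 4

Derivation:
After 1 (prev): list=[8, 1, 5, 4] cursor@8
After 2 (delete_current): list=[1, 5, 4] cursor@1
After 3 (delete_current): list=[5, 4] cursor@5
After 4 (insert_before(70)): list=[70, 5, 4] cursor@5
After 5 (delete_current): list=[70, 4] cursor@4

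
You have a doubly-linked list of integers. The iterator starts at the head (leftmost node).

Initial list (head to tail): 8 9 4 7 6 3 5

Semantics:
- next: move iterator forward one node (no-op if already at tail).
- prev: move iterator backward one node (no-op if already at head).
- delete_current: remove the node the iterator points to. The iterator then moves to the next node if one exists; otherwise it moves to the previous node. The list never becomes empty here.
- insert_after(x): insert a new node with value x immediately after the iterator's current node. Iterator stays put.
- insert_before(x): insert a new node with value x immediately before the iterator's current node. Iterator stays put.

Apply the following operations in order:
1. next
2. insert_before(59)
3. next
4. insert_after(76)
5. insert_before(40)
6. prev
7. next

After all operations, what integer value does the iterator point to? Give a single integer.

Answer: 4

Derivation:
After 1 (next): list=[8, 9, 4, 7, 6, 3, 5] cursor@9
After 2 (insert_before(59)): list=[8, 59, 9, 4, 7, 6, 3, 5] cursor@9
After 3 (next): list=[8, 59, 9, 4, 7, 6, 3, 5] cursor@4
After 4 (insert_after(76)): list=[8, 59, 9, 4, 76, 7, 6, 3, 5] cursor@4
After 5 (insert_before(40)): list=[8, 59, 9, 40, 4, 76, 7, 6, 3, 5] cursor@4
After 6 (prev): list=[8, 59, 9, 40, 4, 76, 7, 6, 3, 5] cursor@40
After 7 (next): list=[8, 59, 9, 40, 4, 76, 7, 6, 3, 5] cursor@4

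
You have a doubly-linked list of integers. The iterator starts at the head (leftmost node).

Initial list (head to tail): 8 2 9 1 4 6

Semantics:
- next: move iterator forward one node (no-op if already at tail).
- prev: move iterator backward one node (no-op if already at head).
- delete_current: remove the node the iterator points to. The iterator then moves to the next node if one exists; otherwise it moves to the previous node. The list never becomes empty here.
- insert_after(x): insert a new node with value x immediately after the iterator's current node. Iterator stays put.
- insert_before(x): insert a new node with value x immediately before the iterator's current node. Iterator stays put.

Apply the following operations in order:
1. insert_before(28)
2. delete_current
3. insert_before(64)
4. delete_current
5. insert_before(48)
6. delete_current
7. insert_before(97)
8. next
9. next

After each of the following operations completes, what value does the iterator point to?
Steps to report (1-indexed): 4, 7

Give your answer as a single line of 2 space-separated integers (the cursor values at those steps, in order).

After 1 (insert_before(28)): list=[28, 8, 2, 9, 1, 4, 6] cursor@8
After 2 (delete_current): list=[28, 2, 9, 1, 4, 6] cursor@2
After 3 (insert_before(64)): list=[28, 64, 2, 9, 1, 4, 6] cursor@2
After 4 (delete_current): list=[28, 64, 9, 1, 4, 6] cursor@9
After 5 (insert_before(48)): list=[28, 64, 48, 9, 1, 4, 6] cursor@9
After 6 (delete_current): list=[28, 64, 48, 1, 4, 6] cursor@1
After 7 (insert_before(97)): list=[28, 64, 48, 97, 1, 4, 6] cursor@1
After 8 (next): list=[28, 64, 48, 97, 1, 4, 6] cursor@4
After 9 (next): list=[28, 64, 48, 97, 1, 4, 6] cursor@6

Answer: 9 1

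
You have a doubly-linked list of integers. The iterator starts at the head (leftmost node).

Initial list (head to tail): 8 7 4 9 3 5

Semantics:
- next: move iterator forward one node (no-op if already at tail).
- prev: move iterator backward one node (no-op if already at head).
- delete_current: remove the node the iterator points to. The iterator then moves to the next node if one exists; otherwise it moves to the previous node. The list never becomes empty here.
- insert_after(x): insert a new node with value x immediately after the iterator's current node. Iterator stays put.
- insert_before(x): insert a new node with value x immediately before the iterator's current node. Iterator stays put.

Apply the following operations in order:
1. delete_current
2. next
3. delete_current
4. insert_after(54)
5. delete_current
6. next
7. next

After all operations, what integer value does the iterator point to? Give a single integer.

Answer: 5

Derivation:
After 1 (delete_current): list=[7, 4, 9, 3, 5] cursor@7
After 2 (next): list=[7, 4, 9, 3, 5] cursor@4
After 3 (delete_current): list=[7, 9, 3, 5] cursor@9
After 4 (insert_after(54)): list=[7, 9, 54, 3, 5] cursor@9
After 5 (delete_current): list=[7, 54, 3, 5] cursor@54
After 6 (next): list=[7, 54, 3, 5] cursor@3
After 7 (next): list=[7, 54, 3, 5] cursor@5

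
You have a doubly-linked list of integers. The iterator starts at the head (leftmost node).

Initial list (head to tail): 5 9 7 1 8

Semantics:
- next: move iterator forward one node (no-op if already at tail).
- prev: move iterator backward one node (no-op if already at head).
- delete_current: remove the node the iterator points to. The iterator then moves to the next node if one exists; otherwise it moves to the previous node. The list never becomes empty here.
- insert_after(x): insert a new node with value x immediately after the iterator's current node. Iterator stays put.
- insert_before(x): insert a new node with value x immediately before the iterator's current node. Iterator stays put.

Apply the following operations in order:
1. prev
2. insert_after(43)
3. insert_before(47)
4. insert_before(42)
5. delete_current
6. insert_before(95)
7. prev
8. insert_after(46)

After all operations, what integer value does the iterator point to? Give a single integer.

After 1 (prev): list=[5, 9, 7, 1, 8] cursor@5
After 2 (insert_after(43)): list=[5, 43, 9, 7, 1, 8] cursor@5
After 3 (insert_before(47)): list=[47, 5, 43, 9, 7, 1, 8] cursor@5
After 4 (insert_before(42)): list=[47, 42, 5, 43, 9, 7, 1, 8] cursor@5
After 5 (delete_current): list=[47, 42, 43, 9, 7, 1, 8] cursor@43
After 6 (insert_before(95)): list=[47, 42, 95, 43, 9, 7, 1, 8] cursor@43
After 7 (prev): list=[47, 42, 95, 43, 9, 7, 1, 8] cursor@95
After 8 (insert_after(46)): list=[47, 42, 95, 46, 43, 9, 7, 1, 8] cursor@95

Answer: 95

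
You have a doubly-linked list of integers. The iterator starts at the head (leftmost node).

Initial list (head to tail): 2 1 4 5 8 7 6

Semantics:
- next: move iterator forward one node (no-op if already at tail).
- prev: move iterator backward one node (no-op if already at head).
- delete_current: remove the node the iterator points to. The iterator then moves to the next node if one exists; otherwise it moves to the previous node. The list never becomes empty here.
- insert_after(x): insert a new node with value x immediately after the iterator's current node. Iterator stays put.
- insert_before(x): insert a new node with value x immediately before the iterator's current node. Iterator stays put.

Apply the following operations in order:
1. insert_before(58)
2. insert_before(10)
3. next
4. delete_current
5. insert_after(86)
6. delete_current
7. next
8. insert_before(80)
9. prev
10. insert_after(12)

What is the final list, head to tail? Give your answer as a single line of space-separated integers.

Answer: 58 10 2 86 80 12 5 8 7 6

Derivation:
After 1 (insert_before(58)): list=[58, 2, 1, 4, 5, 8, 7, 6] cursor@2
After 2 (insert_before(10)): list=[58, 10, 2, 1, 4, 5, 8, 7, 6] cursor@2
After 3 (next): list=[58, 10, 2, 1, 4, 5, 8, 7, 6] cursor@1
After 4 (delete_current): list=[58, 10, 2, 4, 5, 8, 7, 6] cursor@4
After 5 (insert_after(86)): list=[58, 10, 2, 4, 86, 5, 8, 7, 6] cursor@4
After 6 (delete_current): list=[58, 10, 2, 86, 5, 8, 7, 6] cursor@86
After 7 (next): list=[58, 10, 2, 86, 5, 8, 7, 6] cursor@5
After 8 (insert_before(80)): list=[58, 10, 2, 86, 80, 5, 8, 7, 6] cursor@5
After 9 (prev): list=[58, 10, 2, 86, 80, 5, 8, 7, 6] cursor@80
After 10 (insert_after(12)): list=[58, 10, 2, 86, 80, 12, 5, 8, 7, 6] cursor@80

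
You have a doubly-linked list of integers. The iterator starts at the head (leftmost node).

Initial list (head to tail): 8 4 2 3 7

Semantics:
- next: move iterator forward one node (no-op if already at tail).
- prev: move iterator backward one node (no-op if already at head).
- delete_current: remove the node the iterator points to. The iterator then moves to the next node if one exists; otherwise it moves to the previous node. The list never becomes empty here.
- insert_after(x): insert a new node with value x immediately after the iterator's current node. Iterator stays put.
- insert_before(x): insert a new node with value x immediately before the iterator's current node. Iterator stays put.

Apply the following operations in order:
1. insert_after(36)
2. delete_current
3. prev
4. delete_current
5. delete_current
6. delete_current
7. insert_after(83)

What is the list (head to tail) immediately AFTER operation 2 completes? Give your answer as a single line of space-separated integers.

Answer: 36 4 2 3 7

Derivation:
After 1 (insert_after(36)): list=[8, 36, 4, 2, 3, 7] cursor@8
After 2 (delete_current): list=[36, 4, 2, 3, 7] cursor@36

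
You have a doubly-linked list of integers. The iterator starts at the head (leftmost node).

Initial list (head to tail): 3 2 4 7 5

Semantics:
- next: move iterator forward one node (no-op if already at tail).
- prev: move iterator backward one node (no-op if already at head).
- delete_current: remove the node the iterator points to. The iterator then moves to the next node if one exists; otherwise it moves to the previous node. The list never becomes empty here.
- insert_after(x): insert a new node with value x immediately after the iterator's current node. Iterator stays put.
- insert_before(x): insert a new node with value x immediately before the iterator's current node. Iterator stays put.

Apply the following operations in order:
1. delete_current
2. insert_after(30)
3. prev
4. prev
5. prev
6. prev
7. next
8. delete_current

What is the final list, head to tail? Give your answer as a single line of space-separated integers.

After 1 (delete_current): list=[2, 4, 7, 5] cursor@2
After 2 (insert_after(30)): list=[2, 30, 4, 7, 5] cursor@2
After 3 (prev): list=[2, 30, 4, 7, 5] cursor@2
After 4 (prev): list=[2, 30, 4, 7, 5] cursor@2
After 5 (prev): list=[2, 30, 4, 7, 5] cursor@2
After 6 (prev): list=[2, 30, 4, 7, 5] cursor@2
After 7 (next): list=[2, 30, 4, 7, 5] cursor@30
After 8 (delete_current): list=[2, 4, 7, 5] cursor@4

Answer: 2 4 7 5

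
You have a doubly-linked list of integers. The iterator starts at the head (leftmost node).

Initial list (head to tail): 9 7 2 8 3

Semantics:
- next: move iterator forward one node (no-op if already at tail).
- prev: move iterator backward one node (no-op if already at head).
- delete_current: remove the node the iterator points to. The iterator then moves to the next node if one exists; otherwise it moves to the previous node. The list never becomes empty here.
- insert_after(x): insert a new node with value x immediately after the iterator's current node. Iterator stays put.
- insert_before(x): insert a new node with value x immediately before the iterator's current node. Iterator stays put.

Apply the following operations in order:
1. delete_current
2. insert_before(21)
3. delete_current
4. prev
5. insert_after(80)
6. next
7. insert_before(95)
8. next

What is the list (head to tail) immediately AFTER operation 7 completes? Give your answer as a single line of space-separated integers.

Answer: 21 95 80 2 8 3

Derivation:
After 1 (delete_current): list=[7, 2, 8, 3] cursor@7
After 2 (insert_before(21)): list=[21, 7, 2, 8, 3] cursor@7
After 3 (delete_current): list=[21, 2, 8, 3] cursor@2
After 4 (prev): list=[21, 2, 8, 3] cursor@21
After 5 (insert_after(80)): list=[21, 80, 2, 8, 3] cursor@21
After 6 (next): list=[21, 80, 2, 8, 3] cursor@80
After 7 (insert_before(95)): list=[21, 95, 80, 2, 8, 3] cursor@80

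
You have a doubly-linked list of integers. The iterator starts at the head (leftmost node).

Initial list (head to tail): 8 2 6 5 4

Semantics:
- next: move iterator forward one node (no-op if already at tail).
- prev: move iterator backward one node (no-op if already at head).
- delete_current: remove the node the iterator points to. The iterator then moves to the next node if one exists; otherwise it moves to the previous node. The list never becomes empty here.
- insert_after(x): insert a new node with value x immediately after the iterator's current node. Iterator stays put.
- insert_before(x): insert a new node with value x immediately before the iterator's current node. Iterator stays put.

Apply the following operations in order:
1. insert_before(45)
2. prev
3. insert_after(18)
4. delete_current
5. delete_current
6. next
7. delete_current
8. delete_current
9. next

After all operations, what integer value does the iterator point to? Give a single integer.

Answer: 4

Derivation:
After 1 (insert_before(45)): list=[45, 8, 2, 6, 5, 4] cursor@8
After 2 (prev): list=[45, 8, 2, 6, 5, 4] cursor@45
After 3 (insert_after(18)): list=[45, 18, 8, 2, 6, 5, 4] cursor@45
After 4 (delete_current): list=[18, 8, 2, 6, 5, 4] cursor@18
After 5 (delete_current): list=[8, 2, 6, 5, 4] cursor@8
After 6 (next): list=[8, 2, 6, 5, 4] cursor@2
After 7 (delete_current): list=[8, 6, 5, 4] cursor@6
After 8 (delete_current): list=[8, 5, 4] cursor@5
After 9 (next): list=[8, 5, 4] cursor@4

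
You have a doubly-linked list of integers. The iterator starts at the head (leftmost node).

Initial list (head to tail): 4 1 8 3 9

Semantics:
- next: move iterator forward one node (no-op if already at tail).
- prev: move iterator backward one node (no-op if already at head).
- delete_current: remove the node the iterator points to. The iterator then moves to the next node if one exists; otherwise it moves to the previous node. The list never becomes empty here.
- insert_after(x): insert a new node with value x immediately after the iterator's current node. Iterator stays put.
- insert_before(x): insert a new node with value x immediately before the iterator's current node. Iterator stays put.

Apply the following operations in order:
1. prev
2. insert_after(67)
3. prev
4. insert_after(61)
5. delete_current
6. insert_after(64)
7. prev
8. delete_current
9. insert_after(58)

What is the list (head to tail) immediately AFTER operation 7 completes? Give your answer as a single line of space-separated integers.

Answer: 61 64 67 1 8 3 9

Derivation:
After 1 (prev): list=[4, 1, 8, 3, 9] cursor@4
After 2 (insert_after(67)): list=[4, 67, 1, 8, 3, 9] cursor@4
After 3 (prev): list=[4, 67, 1, 8, 3, 9] cursor@4
After 4 (insert_after(61)): list=[4, 61, 67, 1, 8, 3, 9] cursor@4
After 5 (delete_current): list=[61, 67, 1, 8, 3, 9] cursor@61
After 6 (insert_after(64)): list=[61, 64, 67, 1, 8, 3, 9] cursor@61
After 7 (prev): list=[61, 64, 67, 1, 8, 3, 9] cursor@61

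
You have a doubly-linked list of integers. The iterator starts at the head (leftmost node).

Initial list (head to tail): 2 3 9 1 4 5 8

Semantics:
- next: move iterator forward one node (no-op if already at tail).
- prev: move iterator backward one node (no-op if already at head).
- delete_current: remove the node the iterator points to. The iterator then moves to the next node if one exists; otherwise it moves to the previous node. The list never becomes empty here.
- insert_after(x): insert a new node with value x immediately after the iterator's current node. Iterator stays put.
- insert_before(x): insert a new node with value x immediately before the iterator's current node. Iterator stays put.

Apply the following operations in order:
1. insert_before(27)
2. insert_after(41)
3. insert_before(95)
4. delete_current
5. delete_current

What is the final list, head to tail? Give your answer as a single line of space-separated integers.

After 1 (insert_before(27)): list=[27, 2, 3, 9, 1, 4, 5, 8] cursor@2
After 2 (insert_after(41)): list=[27, 2, 41, 3, 9, 1, 4, 5, 8] cursor@2
After 3 (insert_before(95)): list=[27, 95, 2, 41, 3, 9, 1, 4, 5, 8] cursor@2
After 4 (delete_current): list=[27, 95, 41, 3, 9, 1, 4, 5, 8] cursor@41
After 5 (delete_current): list=[27, 95, 3, 9, 1, 4, 5, 8] cursor@3

Answer: 27 95 3 9 1 4 5 8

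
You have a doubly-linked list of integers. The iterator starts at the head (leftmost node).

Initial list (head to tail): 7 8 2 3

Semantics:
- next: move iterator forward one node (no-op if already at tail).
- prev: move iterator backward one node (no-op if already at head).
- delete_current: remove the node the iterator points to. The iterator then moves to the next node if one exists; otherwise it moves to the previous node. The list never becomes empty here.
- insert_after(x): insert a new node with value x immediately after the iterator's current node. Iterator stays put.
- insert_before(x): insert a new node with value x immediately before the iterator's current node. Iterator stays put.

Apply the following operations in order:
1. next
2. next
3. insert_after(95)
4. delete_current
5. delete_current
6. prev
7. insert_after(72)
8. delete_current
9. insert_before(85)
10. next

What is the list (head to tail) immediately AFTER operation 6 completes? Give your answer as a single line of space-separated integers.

After 1 (next): list=[7, 8, 2, 3] cursor@8
After 2 (next): list=[7, 8, 2, 3] cursor@2
After 3 (insert_after(95)): list=[7, 8, 2, 95, 3] cursor@2
After 4 (delete_current): list=[7, 8, 95, 3] cursor@95
After 5 (delete_current): list=[7, 8, 3] cursor@3
After 6 (prev): list=[7, 8, 3] cursor@8

Answer: 7 8 3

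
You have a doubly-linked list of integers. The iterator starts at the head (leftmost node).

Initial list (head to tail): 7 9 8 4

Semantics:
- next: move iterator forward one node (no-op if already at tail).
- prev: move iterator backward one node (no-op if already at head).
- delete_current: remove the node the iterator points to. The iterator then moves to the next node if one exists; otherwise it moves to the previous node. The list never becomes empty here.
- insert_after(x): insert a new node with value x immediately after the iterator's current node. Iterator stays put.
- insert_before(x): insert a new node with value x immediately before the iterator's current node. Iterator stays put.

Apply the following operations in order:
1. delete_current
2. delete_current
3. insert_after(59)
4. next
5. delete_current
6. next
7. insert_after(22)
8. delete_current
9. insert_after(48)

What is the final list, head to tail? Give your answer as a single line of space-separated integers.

Answer: 8 22 48

Derivation:
After 1 (delete_current): list=[9, 8, 4] cursor@9
After 2 (delete_current): list=[8, 4] cursor@8
After 3 (insert_after(59)): list=[8, 59, 4] cursor@8
After 4 (next): list=[8, 59, 4] cursor@59
After 5 (delete_current): list=[8, 4] cursor@4
After 6 (next): list=[8, 4] cursor@4
After 7 (insert_after(22)): list=[8, 4, 22] cursor@4
After 8 (delete_current): list=[8, 22] cursor@22
After 9 (insert_after(48)): list=[8, 22, 48] cursor@22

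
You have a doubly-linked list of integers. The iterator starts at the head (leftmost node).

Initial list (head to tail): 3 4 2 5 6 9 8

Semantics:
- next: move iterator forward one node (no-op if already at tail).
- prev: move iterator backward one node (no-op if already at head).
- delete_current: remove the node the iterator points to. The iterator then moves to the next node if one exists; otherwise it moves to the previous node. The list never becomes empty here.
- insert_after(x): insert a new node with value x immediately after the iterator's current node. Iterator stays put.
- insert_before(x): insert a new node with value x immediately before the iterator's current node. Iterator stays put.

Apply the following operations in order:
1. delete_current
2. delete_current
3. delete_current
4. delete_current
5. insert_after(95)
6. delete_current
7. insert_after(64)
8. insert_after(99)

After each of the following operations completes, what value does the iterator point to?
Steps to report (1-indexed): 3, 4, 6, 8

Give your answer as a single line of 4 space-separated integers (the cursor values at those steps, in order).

After 1 (delete_current): list=[4, 2, 5, 6, 9, 8] cursor@4
After 2 (delete_current): list=[2, 5, 6, 9, 8] cursor@2
After 3 (delete_current): list=[5, 6, 9, 8] cursor@5
After 4 (delete_current): list=[6, 9, 8] cursor@6
After 5 (insert_after(95)): list=[6, 95, 9, 8] cursor@6
After 6 (delete_current): list=[95, 9, 8] cursor@95
After 7 (insert_after(64)): list=[95, 64, 9, 8] cursor@95
After 8 (insert_after(99)): list=[95, 99, 64, 9, 8] cursor@95

Answer: 5 6 95 95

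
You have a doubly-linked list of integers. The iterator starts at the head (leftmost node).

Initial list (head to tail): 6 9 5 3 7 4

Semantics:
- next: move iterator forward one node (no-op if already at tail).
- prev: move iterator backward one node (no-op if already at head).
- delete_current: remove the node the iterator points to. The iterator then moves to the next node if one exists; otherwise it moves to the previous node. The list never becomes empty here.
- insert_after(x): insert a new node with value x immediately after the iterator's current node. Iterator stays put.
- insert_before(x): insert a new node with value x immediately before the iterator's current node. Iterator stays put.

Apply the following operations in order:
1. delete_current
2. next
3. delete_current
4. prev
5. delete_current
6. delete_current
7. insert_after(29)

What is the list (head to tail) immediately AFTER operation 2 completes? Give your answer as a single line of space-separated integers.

Answer: 9 5 3 7 4

Derivation:
After 1 (delete_current): list=[9, 5, 3, 7, 4] cursor@9
After 2 (next): list=[9, 5, 3, 7, 4] cursor@5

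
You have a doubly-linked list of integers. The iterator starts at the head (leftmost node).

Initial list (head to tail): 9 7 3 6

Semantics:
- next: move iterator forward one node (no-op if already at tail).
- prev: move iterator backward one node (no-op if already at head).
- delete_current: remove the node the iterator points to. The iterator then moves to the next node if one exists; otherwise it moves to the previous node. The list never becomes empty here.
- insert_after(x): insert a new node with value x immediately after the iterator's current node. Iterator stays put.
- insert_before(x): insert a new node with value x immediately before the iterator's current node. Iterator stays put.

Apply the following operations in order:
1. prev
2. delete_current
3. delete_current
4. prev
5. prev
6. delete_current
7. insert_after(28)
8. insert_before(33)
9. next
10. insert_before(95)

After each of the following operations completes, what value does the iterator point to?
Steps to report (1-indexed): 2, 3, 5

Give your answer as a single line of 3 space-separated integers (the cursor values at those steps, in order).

Answer: 7 3 3

Derivation:
After 1 (prev): list=[9, 7, 3, 6] cursor@9
After 2 (delete_current): list=[7, 3, 6] cursor@7
After 3 (delete_current): list=[3, 6] cursor@3
After 4 (prev): list=[3, 6] cursor@3
After 5 (prev): list=[3, 6] cursor@3
After 6 (delete_current): list=[6] cursor@6
After 7 (insert_after(28)): list=[6, 28] cursor@6
After 8 (insert_before(33)): list=[33, 6, 28] cursor@6
After 9 (next): list=[33, 6, 28] cursor@28
After 10 (insert_before(95)): list=[33, 6, 95, 28] cursor@28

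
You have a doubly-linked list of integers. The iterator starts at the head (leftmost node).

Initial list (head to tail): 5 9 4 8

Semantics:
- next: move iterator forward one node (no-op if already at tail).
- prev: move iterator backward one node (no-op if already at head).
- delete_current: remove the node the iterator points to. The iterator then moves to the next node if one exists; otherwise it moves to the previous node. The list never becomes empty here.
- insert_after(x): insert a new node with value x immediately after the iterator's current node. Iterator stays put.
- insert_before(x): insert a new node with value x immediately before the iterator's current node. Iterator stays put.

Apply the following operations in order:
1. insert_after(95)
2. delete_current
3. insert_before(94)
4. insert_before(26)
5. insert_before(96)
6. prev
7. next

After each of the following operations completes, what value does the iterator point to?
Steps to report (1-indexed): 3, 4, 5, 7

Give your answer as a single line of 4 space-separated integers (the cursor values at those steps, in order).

After 1 (insert_after(95)): list=[5, 95, 9, 4, 8] cursor@5
After 2 (delete_current): list=[95, 9, 4, 8] cursor@95
After 3 (insert_before(94)): list=[94, 95, 9, 4, 8] cursor@95
After 4 (insert_before(26)): list=[94, 26, 95, 9, 4, 8] cursor@95
After 5 (insert_before(96)): list=[94, 26, 96, 95, 9, 4, 8] cursor@95
After 6 (prev): list=[94, 26, 96, 95, 9, 4, 8] cursor@96
After 7 (next): list=[94, 26, 96, 95, 9, 4, 8] cursor@95

Answer: 95 95 95 95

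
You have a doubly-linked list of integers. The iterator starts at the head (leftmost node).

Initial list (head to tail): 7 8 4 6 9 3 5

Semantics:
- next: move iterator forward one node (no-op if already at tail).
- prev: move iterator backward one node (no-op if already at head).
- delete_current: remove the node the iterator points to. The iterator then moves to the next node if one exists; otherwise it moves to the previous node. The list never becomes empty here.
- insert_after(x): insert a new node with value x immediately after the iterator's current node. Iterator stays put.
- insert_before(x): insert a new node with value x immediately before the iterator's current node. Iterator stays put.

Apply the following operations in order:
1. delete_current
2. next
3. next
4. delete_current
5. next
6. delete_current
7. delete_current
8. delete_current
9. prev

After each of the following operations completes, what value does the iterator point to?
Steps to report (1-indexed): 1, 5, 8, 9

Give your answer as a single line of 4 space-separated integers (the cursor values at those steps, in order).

After 1 (delete_current): list=[8, 4, 6, 9, 3, 5] cursor@8
After 2 (next): list=[8, 4, 6, 9, 3, 5] cursor@4
After 3 (next): list=[8, 4, 6, 9, 3, 5] cursor@6
After 4 (delete_current): list=[8, 4, 9, 3, 5] cursor@9
After 5 (next): list=[8, 4, 9, 3, 5] cursor@3
After 6 (delete_current): list=[8, 4, 9, 5] cursor@5
After 7 (delete_current): list=[8, 4, 9] cursor@9
After 8 (delete_current): list=[8, 4] cursor@4
After 9 (prev): list=[8, 4] cursor@8

Answer: 8 3 4 8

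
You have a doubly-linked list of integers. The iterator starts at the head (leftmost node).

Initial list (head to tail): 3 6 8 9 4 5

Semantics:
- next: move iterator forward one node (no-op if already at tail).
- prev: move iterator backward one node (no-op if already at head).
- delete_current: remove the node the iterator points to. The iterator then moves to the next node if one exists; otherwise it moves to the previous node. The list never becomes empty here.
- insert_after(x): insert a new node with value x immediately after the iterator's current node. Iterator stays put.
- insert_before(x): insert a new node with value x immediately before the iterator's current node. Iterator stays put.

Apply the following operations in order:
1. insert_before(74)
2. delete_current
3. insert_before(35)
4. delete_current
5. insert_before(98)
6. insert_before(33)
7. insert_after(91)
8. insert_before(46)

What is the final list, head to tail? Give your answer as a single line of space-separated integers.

Answer: 74 35 98 33 46 8 91 9 4 5

Derivation:
After 1 (insert_before(74)): list=[74, 3, 6, 8, 9, 4, 5] cursor@3
After 2 (delete_current): list=[74, 6, 8, 9, 4, 5] cursor@6
After 3 (insert_before(35)): list=[74, 35, 6, 8, 9, 4, 5] cursor@6
After 4 (delete_current): list=[74, 35, 8, 9, 4, 5] cursor@8
After 5 (insert_before(98)): list=[74, 35, 98, 8, 9, 4, 5] cursor@8
After 6 (insert_before(33)): list=[74, 35, 98, 33, 8, 9, 4, 5] cursor@8
After 7 (insert_after(91)): list=[74, 35, 98, 33, 8, 91, 9, 4, 5] cursor@8
After 8 (insert_before(46)): list=[74, 35, 98, 33, 46, 8, 91, 9, 4, 5] cursor@8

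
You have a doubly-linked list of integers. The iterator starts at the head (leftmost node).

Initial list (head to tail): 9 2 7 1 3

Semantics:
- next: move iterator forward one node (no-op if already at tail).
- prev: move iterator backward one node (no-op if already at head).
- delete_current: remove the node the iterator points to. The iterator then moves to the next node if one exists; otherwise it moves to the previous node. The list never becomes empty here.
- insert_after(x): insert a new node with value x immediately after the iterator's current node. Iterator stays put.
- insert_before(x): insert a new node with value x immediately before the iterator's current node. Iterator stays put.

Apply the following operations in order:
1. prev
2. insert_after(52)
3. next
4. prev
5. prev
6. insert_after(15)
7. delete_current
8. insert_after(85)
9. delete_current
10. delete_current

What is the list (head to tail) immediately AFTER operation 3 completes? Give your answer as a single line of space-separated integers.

After 1 (prev): list=[9, 2, 7, 1, 3] cursor@9
After 2 (insert_after(52)): list=[9, 52, 2, 7, 1, 3] cursor@9
After 3 (next): list=[9, 52, 2, 7, 1, 3] cursor@52

Answer: 9 52 2 7 1 3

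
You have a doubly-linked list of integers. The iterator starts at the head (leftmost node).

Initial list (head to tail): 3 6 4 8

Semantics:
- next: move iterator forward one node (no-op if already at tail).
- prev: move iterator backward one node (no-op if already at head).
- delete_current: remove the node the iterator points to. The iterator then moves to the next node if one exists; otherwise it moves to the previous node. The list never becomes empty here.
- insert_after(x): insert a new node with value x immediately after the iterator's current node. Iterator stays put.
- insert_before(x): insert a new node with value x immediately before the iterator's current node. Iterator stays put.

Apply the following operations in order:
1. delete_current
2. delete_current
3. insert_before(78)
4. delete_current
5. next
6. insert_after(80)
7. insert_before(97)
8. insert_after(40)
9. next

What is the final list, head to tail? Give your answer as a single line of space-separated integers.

Answer: 78 97 8 40 80

Derivation:
After 1 (delete_current): list=[6, 4, 8] cursor@6
After 2 (delete_current): list=[4, 8] cursor@4
After 3 (insert_before(78)): list=[78, 4, 8] cursor@4
After 4 (delete_current): list=[78, 8] cursor@8
After 5 (next): list=[78, 8] cursor@8
After 6 (insert_after(80)): list=[78, 8, 80] cursor@8
After 7 (insert_before(97)): list=[78, 97, 8, 80] cursor@8
After 8 (insert_after(40)): list=[78, 97, 8, 40, 80] cursor@8
After 9 (next): list=[78, 97, 8, 40, 80] cursor@40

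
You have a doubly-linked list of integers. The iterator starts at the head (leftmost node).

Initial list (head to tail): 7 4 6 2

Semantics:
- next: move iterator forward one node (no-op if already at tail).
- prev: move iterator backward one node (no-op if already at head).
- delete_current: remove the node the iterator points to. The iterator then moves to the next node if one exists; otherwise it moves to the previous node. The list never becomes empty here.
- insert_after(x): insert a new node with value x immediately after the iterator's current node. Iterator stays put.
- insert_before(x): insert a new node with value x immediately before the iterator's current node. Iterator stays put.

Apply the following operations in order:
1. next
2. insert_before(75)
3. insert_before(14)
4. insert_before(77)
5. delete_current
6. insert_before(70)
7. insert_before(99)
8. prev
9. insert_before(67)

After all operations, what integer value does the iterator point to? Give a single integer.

Answer: 99

Derivation:
After 1 (next): list=[7, 4, 6, 2] cursor@4
After 2 (insert_before(75)): list=[7, 75, 4, 6, 2] cursor@4
After 3 (insert_before(14)): list=[7, 75, 14, 4, 6, 2] cursor@4
After 4 (insert_before(77)): list=[7, 75, 14, 77, 4, 6, 2] cursor@4
After 5 (delete_current): list=[7, 75, 14, 77, 6, 2] cursor@6
After 6 (insert_before(70)): list=[7, 75, 14, 77, 70, 6, 2] cursor@6
After 7 (insert_before(99)): list=[7, 75, 14, 77, 70, 99, 6, 2] cursor@6
After 8 (prev): list=[7, 75, 14, 77, 70, 99, 6, 2] cursor@99
After 9 (insert_before(67)): list=[7, 75, 14, 77, 70, 67, 99, 6, 2] cursor@99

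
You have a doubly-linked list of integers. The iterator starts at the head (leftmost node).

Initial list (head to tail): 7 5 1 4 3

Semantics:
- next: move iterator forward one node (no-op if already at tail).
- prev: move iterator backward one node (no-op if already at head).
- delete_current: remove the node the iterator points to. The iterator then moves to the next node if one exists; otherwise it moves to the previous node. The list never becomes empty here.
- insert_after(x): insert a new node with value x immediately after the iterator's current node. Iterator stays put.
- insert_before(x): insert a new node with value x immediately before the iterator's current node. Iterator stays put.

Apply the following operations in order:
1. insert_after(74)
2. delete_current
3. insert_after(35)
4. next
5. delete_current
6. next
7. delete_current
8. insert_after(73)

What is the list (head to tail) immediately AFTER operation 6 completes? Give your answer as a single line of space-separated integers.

After 1 (insert_after(74)): list=[7, 74, 5, 1, 4, 3] cursor@7
After 2 (delete_current): list=[74, 5, 1, 4, 3] cursor@74
After 3 (insert_after(35)): list=[74, 35, 5, 1, 4, 3] cursor@74
After 4 (next): list=[74, 35, 5, 1, 4, 3] cursor@35
After 5 (delete_current): list=[74, 5, 1, 4, 3] cursor@5
After 6 (next): list=[74, 5, 1, 4, 3] cursor@1

Answer: 74 5 1 4 3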